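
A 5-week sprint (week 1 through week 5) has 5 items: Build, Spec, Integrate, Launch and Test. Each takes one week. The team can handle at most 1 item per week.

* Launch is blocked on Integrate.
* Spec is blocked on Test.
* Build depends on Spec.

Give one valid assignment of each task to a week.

Build -> week 3; Launch -> week 5; Test -> week 1; Integrate -> week 4; Spec -> week 2

Checking: Integrate(week 4) before Launch(week 5); Test(week 1) before Spec(week 2); Spec(week 2) before Build(week 3); max 1 per week (cap 1).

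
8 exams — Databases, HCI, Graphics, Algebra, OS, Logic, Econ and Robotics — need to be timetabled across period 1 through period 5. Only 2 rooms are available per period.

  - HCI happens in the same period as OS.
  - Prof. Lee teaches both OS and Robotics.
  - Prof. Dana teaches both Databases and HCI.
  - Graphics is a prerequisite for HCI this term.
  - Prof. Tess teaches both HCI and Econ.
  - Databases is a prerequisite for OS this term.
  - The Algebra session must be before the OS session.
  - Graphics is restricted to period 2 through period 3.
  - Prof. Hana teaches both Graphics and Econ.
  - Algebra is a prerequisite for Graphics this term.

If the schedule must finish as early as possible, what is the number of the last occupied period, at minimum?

The precedence chain requires at least 3 distinct periods.
With at most 2 per period and 8 exams, at least 4 periods are needed.
4 works (last occupied period: period 4): for example HCI=period 3; Econ=period 4; Algebra=period 1; Logic=period 2; Robotics=period 4; Graphics=period 2; OS=period 3; Databases=period 1.

period 4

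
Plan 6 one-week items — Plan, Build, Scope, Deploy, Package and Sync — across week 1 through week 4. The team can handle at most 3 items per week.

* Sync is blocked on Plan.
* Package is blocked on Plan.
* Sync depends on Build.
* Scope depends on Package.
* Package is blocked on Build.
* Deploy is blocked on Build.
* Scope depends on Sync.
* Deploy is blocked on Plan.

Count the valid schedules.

Splitting on Plan: it can be week 1 (17), week 2 (4). Listing each branch's schedules as (Build, Scope, Deploy, Package, Sync) by week number:
Plan=week 1: (1,3,2,2,2) (1,3,3,2,2) (1,3,4,2,2) (1,4,2,2,2) (1,4,2,2,3) (1,4,2,3,2) (1,4,2,3,3) (1,4,3,2,2) (1,4,3,2,3) (1,4,3,3,2) (1,4,3,3,3) (1,4,4,2,2) (1,4,4,2,3) (1,4,4,3,2) (1,4,4,3,3) (2,4,3,3,3) (2,4,4,3,3) — 17.
Plan=week 2: (1,4,3,3,3) (1,4,4,3,3) (2,4,3,3,3) (2,4,4,3,3) — 4.
Summing: 17 + 4 = 21.

21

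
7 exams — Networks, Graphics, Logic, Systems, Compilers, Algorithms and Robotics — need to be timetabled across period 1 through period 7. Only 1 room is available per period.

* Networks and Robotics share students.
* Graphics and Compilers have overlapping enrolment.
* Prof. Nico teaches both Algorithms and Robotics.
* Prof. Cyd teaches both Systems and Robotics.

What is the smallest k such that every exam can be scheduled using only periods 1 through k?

With at most 1 per period and 7 exams, at least 7 periods are needed.
7 works (last occupied period: period 7): for example Algorithms in period 6, Compilers in period 5, Systems in period 4, Networks in period 1, Logic in period 3, Graphics in period 2, Robotics in period 7.

7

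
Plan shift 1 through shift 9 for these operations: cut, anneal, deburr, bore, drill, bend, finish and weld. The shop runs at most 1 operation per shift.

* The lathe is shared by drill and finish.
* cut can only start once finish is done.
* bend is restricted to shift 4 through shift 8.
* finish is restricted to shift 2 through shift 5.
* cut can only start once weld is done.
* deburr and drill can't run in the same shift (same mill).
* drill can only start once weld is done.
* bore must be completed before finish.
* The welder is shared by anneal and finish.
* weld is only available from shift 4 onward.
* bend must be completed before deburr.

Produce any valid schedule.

deburr=shift 7; finish=shift 2; cut=shift 6; anneal=shift 3; bore=shift 1; weld=shift 5; drill=shift 8; bend=shift 4

Checking: bore(shift 1) before finish(shift 2); bend(shift 4) before deburr(shift 7); weld(shift 5) before cut(shift 6); weld(shift 5) before drill(shift 8); finish(shift 2) before cut(shift 6); drill(shift 8) != finish(shift 2); deburr(shift 7) != drill(shift 8); anneal(shift 3) != finish(shift 2); weld=shift 5 in [shift 4,shift 9]; finish=shift 2 in [shift 2,shift 5]; bend=shift 4 in [shift 4,shift 8]; max 1 per shift (cap 1).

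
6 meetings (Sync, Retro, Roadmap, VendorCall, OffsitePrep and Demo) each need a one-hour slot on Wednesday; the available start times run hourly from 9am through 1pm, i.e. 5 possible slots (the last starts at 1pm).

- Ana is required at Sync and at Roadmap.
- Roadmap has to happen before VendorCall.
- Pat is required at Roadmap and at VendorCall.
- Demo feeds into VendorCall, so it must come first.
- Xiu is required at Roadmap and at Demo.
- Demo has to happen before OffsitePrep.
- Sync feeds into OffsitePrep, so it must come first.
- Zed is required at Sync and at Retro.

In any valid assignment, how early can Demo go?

Downstream work caps Demo at 12pm.
Demo at 9am is achievable: Roadmap=10am, Retro=10am, Sync=9am, OffsitePrep=10am, Demo=9am, VendorCall=11am.

9am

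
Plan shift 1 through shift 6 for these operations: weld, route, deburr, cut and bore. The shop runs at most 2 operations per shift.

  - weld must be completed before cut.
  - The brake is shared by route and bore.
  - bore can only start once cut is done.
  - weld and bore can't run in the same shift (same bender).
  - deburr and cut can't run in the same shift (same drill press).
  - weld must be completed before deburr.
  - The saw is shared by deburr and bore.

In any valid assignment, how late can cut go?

Precedence pushes cut to at least shift 2; downstream work caps cut at shift 5.
cut at shift 5 is achievable: route in shift 1, weld in shift 1, bore in shift 6, cut in shift 5, deburr in shift 2.

shift 5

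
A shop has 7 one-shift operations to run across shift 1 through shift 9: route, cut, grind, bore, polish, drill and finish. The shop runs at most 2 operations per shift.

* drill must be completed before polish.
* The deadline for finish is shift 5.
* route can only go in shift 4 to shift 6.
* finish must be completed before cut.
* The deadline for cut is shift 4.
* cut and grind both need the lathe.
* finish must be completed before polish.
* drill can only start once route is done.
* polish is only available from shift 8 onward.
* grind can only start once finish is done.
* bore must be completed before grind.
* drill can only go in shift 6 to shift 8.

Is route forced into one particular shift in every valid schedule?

route can be shift 4 (e.g. bore in shift 1; finish in shift 1; route in shift 4; grind in shift 3; drill in shift 6; polish in shift 8; cut in shift 2) or shift 5 (e.g. bore=shift 1; cut=shift 2; grind=shift 3; finish=shift 1; drill=shift 6; route=shift 5; polish=shift 8).

No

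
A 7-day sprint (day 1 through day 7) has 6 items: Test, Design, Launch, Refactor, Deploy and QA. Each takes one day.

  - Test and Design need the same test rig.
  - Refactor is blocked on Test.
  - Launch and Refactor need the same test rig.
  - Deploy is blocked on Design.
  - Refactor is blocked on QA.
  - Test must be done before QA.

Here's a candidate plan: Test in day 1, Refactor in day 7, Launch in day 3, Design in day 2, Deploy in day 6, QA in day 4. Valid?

Yes, all constraints hold

Test and Design need the same test rig — holds.
Refactor is blocked on Test — holds.
Deploy is blocked on Design — holds.
Launch and Refactor need the same test rig — holds.
Test must be done before QA — holds.
Refactor is blocked on QA — holds.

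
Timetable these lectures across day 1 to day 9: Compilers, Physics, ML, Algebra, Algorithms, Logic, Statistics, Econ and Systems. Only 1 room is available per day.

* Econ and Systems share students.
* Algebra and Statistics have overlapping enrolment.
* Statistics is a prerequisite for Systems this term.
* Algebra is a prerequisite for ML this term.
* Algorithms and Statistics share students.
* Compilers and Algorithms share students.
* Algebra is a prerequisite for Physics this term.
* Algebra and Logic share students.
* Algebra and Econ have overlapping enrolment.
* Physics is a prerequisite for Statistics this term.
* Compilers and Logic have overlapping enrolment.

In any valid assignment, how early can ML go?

Precedence pushes ML to at least day 2.
ML at day 2 is achievable: Econ -> day 9, ML -> day 2, Algorithms -> day 7, Systems -> day 5, Physics -> day 3, Statistics -> day 4, Logic -> day 8, Algebra -> day 1, Compilers -> day 6.

day 2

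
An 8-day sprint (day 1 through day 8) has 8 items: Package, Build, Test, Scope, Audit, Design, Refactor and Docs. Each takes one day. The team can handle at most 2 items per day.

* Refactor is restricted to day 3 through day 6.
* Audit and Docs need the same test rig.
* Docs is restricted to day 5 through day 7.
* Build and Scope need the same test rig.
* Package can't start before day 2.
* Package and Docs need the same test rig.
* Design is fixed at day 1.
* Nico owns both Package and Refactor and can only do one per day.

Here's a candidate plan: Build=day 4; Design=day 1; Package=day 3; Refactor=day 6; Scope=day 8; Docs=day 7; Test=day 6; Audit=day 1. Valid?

Refactor is restricted to day 3 through day 6 — holds.
The team can handle at most 2 items per day — holds.
Audit and Docs need the same test rig — holds.
Design is fixed at day 1 — holds.
Build and Scope need the same test rig — holds.
Docs is restricted to day 5 through day 7 — holds.
Nico owns both Package and Refactor and can only do one per day — holds.
Package and Docs need the same test rig — holds.
Package can't start before day 2 — holds.

Yes, all constraints hold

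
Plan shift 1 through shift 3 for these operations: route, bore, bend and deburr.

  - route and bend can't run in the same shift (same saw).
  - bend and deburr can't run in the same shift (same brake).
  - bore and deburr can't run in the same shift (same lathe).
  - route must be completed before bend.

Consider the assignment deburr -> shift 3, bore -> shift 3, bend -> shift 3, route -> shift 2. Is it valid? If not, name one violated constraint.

Invalid. bend and deburr can't run in the same shift (same brake).

bore and deburr can't run in the same shift (same lathe) — violated.
bend and deburr can't run in the same shift (same brake) — violated.
route and bend can't run in the same shift (same saw) — holds.
route must be completed before bend — holds.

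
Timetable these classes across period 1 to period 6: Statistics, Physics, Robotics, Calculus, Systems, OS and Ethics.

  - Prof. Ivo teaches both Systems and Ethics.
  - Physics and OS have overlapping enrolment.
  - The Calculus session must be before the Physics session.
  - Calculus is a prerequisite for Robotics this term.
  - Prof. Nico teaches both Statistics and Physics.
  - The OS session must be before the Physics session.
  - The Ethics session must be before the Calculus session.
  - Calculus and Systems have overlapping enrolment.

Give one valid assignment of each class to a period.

Statistics -> period 1; Physics -> period 3; Systems -> period 3; Ethics -> period 1; OS -> period 1; Calculus -> period 2; Robotics -> period 3

Checking: Calculus(period 2) before Robotics(period 3); OS(period 1) before Physics(period 3); Calculus(period 2) before Physics(period 3); Ethics(period 1) before Calculus(period 2); Physics(period 3) != OS(period 1); Statistics(period 1) != Physics(period 3); Systems(period 3) != Ethics(period 1); Calculus(period 2) != Systems(period 3).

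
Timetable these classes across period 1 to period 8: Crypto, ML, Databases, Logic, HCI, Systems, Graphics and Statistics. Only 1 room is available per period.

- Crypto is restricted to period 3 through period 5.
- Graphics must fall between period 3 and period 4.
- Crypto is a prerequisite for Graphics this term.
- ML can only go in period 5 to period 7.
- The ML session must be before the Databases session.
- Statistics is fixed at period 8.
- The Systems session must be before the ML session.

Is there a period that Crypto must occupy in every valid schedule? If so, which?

period 3

Crypto is available from period 3; Crypto's own window allows nothing later than period 5; downstream work caps Crypto at period 3.
So Crypto is pinned to period 3.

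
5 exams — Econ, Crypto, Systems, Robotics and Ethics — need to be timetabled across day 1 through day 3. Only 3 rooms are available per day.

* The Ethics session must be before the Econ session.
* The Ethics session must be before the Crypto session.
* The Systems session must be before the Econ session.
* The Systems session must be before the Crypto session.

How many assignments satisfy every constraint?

Splitting on Econ: it can be day 2 (6), day 3 (15). Listing each branch's schedules as (Crypto, Systems, Robotics, Ethics) by day number:
Econ=day 2: (2,1,1,1) (2,1,2,1) (2,1,3,1) (3,1,1,1) (3,1,2,1) (3,1,3,1) — 6.
Econ=day 3: (2,1,1,1) (2,1,2,1) (2,1,3,1) (3,1,1,1) (3,1,1,2) (3,1,2,1) (3,1,2,2) (3,1,3,1) (3,1,3,2) (3,2,1,1) (3,2,1,2) (3,2,2,1) (3,2,2,2) (3,2,3,1) (3,2,3,2) — 15.
Summing: 6 + 15 = 21.

21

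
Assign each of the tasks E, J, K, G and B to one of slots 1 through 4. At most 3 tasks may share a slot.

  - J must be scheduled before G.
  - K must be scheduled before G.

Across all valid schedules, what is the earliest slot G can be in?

2

Precedence pushes G to at least 2.
G at 2 is achievable: J -> 1, B -> 2, G -> 2, E -> 1, K -> 1.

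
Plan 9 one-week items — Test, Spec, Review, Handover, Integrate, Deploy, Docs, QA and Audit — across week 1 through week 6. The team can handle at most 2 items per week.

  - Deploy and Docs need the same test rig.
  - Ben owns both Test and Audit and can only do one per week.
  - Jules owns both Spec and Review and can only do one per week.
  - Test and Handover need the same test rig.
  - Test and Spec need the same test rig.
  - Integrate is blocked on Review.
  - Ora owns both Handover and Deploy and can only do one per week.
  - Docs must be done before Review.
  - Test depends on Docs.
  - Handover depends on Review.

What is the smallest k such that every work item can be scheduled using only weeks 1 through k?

The precedence chain requires at least 3 distinct weeks.
With at most 2 per week and 9 work items, at least 5 weeks are needed.
5 works (last occupied week: week 5): for example Review=week 2, Spec=week 1, Deploy=week 4, Handover=week 3, Audit=week 5, Docs=week 1, Integrate=week 3, QA=week 4, Test=week 2.

5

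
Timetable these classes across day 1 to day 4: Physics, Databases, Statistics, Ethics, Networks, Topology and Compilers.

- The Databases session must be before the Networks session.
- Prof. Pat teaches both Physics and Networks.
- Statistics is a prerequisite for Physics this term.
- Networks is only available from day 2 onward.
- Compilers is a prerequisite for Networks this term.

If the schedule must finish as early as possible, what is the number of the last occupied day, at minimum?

3

The precedence chain requires at least 2 distinct days.
Could 2 days be enough, i.e. nothing placed later than day 2? No: Networks's window within 2 days is {day 2}; Physics must come after Statistics (at day 1 or later) → {day 2}; Networks can't share with Physics (day 2) → nothing is left.
So 2 days is not enough.
3 works (last occupied day: day 3): for example Databases in day 1, Statistics in day 1, Networks in day 2, Ethics in day 1, Compilers in day 1, Physics in day 3, Topology in day 1.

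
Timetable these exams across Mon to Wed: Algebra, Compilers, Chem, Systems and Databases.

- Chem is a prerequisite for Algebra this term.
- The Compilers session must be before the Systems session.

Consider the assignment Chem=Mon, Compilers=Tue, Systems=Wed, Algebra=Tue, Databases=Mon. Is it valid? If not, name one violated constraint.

Yes

Chem is a prerequisite for Algebra this term — holds.
The Compilers session must be before the Systems session — holds.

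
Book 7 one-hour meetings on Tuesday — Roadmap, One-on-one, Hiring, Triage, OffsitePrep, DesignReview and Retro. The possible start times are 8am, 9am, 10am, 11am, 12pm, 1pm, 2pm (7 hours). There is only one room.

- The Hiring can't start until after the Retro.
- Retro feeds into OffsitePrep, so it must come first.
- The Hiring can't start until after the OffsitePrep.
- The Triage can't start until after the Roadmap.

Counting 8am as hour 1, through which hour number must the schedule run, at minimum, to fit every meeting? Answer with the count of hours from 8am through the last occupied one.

7 hours

The precedence chain requires at least 3 distinct hours.
With at most 1 per hour and 7 meetings, at least 7 hours are needed.
7 works (last occupied hour: 2pm): for example Triage=12pm; DesignReview=2pm; Retro=8am; One-on-one=1pm; Hiring=10am; Roadmap=11am; OffsitePrep=9am.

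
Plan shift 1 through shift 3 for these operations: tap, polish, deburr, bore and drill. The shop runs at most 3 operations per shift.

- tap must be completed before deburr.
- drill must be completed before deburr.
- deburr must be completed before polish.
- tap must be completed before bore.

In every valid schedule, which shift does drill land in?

Downstream work caps drill at shift 1.
So drill is pinned to shift 1.

shift 1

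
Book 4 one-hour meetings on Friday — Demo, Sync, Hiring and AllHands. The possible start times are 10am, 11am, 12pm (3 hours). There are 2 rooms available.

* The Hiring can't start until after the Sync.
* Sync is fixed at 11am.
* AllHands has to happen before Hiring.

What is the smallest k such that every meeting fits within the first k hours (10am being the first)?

The precedence chain requires at least 2 distinct hours.
With at most 2 per hour and 4 meetings, at least 2 hours are needed.
Propagating the time windows through the other constraints, Hiring can't land before 12pm — that is hour 3 counting from 10am — so the schedule must run through at least 3 hours.
3 works (last occupied hour: 12pm): for example AllHands in 10am, Demo in 10am, Hiring in 12pm, Sync in 11am.

3 hours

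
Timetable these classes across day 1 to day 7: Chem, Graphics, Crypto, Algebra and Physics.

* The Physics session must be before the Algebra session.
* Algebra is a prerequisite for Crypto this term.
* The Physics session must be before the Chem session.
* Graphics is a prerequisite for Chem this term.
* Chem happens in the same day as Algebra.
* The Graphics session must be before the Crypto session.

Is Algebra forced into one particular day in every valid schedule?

Algebra can be day 2 (e.g. Physics -> day 1, Algebra -> day 2, Crypto -> day 3, Graphics -> day 1, Chem -> day 2) or day 3 (e.g. Chem -> day 3, Crypto -> day 4, Algebra -> day 3, Physics -> day 1, Graphics -> day 1).

No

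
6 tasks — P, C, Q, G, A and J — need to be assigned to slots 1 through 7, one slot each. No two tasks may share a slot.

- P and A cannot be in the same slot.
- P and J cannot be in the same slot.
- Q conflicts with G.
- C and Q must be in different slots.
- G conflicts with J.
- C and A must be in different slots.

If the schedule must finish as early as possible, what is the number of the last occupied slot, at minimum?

With at most 1 per slot and 6 tasks, at least 6 slots are needed.
6 works (last occupied slot: 6): for example P=1, A=5, C=2, J=6, G=4, Q=3.

6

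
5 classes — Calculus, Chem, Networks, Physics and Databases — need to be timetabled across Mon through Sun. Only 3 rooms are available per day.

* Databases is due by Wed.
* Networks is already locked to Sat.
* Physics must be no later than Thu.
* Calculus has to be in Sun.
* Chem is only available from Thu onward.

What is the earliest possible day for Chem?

Thu

Chem is available from Thu.
Chem at Thu is achievable: Chem -> Thu, Physics -> Mon, Networks -> Sat, Calculus -> Sun, Databases -> Mon.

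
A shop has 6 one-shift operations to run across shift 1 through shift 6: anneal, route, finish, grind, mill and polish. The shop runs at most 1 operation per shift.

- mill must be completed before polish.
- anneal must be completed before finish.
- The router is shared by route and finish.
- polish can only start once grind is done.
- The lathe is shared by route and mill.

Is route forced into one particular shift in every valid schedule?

No

route can be shift 1 (e.g. grind=shift 2; mill=shift 3; finish=shift 6; polish=shift 4; route=shift 1; anneal=shift 5) or shift 2 (e.g. mill=shift 3; finish=shift 6; anneal=shift 5; route=shift 2; polish=shift 4; grind=shift 1).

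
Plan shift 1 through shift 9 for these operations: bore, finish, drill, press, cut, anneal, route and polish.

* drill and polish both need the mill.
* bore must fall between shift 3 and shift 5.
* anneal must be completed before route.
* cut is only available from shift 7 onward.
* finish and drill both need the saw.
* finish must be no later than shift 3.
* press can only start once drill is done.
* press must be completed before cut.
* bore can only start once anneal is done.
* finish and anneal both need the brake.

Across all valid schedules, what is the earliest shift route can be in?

Precedence pushes route to at least shift 2.
route at shift 2 is achievable: route in shift 2; cut in shift 7; anneal in shift 1; polish in shift 2; bore in shift 3; drill in shift 1; finish in shift 2; press in shift 2.

shift 2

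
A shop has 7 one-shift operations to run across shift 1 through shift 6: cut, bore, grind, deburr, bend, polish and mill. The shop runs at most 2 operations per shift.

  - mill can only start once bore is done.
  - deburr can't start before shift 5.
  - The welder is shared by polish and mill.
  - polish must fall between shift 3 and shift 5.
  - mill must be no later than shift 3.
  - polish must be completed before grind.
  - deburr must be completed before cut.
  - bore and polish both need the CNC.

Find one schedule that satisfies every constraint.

grind=shift 4, polish=shift 3, cut=shift 6, mill=shift 2, bend=shift 1, deburr=shift 5, bore=shift 1

Checking: deburr(shift 5) before cut(shift 6); bore(shift 1) before mill(shift 2); polish(shift 3) before grind(shift 4); bore(shift 1) != polish(shift 3); polish(shift 3) != mill(shift 2); polish=shift 3 in [shift 3,shift 5]; mill=shift 2 in [shift 1,shift 3]; deburr=shift 5 in [shift 5,shift 6]; max 2 per shift (cap 2).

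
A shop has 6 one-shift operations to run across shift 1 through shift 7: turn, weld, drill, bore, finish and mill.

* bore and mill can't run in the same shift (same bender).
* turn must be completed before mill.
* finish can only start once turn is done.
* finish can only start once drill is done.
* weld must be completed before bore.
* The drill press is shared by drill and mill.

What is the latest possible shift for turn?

shift 6

Downstream work caps turn at shift 6.
turn at shift 6 is achievable: bore in shift 2, mill in shift 7, weld in shift 1, drill in shift 1, finish in shift 7, turn in shift 6.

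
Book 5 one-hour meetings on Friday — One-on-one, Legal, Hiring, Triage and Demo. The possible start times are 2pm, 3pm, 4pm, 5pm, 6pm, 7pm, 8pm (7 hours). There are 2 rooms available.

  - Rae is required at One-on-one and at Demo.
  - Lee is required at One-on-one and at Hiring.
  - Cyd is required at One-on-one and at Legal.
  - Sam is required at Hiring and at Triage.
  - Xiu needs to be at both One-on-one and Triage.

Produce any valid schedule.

One-on-one=2pm, Demo=4pm, Legal=3pm, Hiring=3pm, Triage=4pm

Checking: One-on-one(2pm) != Hiring(3pm); One-on-one(2pm) != Legal(3pm); Hiring(3pm) != Triage(4pm); One-on-one(2pm) != Demo(4pm); One-on-one(2pm) != Triage(4pm); max 2 per hour (cap 2).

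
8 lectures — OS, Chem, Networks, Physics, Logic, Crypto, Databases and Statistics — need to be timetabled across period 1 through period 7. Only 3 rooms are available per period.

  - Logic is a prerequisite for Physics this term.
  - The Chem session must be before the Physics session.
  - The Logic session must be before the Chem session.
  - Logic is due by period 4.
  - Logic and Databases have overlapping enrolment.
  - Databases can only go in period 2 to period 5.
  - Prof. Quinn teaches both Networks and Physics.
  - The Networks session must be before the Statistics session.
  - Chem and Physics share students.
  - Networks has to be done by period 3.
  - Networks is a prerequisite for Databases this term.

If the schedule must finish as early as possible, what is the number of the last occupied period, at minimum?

The precedence chain requires at least 3 distinct periods.
With at most 3 per period and 8 lectures, at least 3 periods are needed.
3 works (last occupied period: period 3): for example Statistics in period 2; Physics in period 3; Chem in period 2; Networks in period 1; Databases in period 2; Crypto in period 3; OS in period 1; Logic in period 1.

3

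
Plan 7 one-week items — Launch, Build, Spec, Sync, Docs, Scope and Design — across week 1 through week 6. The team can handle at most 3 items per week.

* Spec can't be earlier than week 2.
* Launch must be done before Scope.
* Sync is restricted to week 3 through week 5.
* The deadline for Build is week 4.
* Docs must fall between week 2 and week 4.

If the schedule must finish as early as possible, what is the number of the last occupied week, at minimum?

week 3

The precedence chain requires at least 2 distinct weeks.
With at most 3 per week and 7 work items, at least 3 weeks are needed.
Sync can't be placed before week 3, so the schedule must run through at least week 3.
3 works (last occupied week: week 3): for example Scope -> week 2, Build -> week 1, Docs -> week 2, Design -> week 1, Sync -> week 3, Launch -> week 1, Spec -> week 2.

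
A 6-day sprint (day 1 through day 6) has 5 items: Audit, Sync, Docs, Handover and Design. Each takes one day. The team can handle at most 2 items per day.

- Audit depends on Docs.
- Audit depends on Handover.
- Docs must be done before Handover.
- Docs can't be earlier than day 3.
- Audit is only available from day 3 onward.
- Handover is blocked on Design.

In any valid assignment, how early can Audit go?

day 5

Audit is available from day 3; precedence pushes Audit to at least day 5.
Audit at day 5 is achievable: Handover -> day 4, Design -> day 1, Sync -> day 1, Docs -> day 3, Audit -> day 5.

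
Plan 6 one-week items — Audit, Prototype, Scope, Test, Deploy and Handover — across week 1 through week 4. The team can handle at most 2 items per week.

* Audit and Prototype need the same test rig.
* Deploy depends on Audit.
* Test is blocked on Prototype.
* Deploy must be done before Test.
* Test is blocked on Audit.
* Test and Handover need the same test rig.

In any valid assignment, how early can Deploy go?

Precedence pushes Deploy to at least week 2; downstream work caps Deploy at week 3.
Deploy at week 2 is achievable: Deploy=week 2; Handover=week 4; Test=week 3; Scope=week 1; Prototype=week 2; Audit=week 1.

week 2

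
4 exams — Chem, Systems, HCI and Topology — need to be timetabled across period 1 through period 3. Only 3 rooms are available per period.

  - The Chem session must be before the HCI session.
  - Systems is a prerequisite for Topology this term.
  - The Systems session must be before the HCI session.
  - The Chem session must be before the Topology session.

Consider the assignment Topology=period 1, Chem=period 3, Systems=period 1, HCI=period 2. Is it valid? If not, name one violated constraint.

No — it violates: The Chem session must be before the Topology session

The Chem session must be before the Topology session — violated.
Systems is a prerequisite for Topology this term — violated.
Only 3 rooms are available per period — holds.
The Chem session must be before the HCI session — violated.
The Systems session must be before the HCI session — holds.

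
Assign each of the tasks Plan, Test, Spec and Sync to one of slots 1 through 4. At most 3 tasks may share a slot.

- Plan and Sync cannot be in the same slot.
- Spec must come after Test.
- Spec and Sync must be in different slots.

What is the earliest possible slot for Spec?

Precedence pushes Spec to at least 2.
Spec at 2 is achievable: Spec=2, Plan=1, Sync=3, Test=1.

2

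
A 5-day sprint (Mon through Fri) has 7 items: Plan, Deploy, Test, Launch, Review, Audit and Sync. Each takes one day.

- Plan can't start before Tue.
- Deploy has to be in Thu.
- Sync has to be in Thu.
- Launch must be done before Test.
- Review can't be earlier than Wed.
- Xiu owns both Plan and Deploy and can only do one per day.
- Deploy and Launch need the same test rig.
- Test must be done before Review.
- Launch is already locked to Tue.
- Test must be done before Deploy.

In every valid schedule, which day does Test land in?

Launch is fixed at Tue and must come before Test, so Test is at least Wed.
Deploy is fixed at Thu and must come after Test, so Test is at most Wed.
So Test must be Wed.

Wed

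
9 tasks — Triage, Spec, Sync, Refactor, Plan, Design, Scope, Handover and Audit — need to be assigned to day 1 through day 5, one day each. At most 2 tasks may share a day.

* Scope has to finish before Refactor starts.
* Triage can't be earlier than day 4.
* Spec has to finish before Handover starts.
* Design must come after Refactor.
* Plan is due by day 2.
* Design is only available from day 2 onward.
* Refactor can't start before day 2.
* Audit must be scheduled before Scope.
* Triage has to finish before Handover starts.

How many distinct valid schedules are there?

Splitting on Spec: it can be day 1 (11), day 2 (11), day 3 (18), day 4 (4). Listing each branch's schedules as (Triage, Sync, Refactor, Plan, Design, Scope, Handover, Audit) by day number:
Spec=day 1: (4,1,4,2,5,3,5,2) (4,2,4,1,5,3,5,2) (4,2,4,2,5,3,5,1) (4,3,3,2,4,2,5,1) (4,3,3,2,5,2,5,1) (4,3,4,1,5,3,5,2) (4,3,4,2,5,2,5,1) (4,3,4,2,5,3,5,1) (4,3,4,2,5,3,5,2) (4,4,3,2,5,2,5,1) (4,5,3,2,4,2,5,1) — 11.
Spec=day 2: (4,1,4,1,5,3,5,2) (4,1,4,2,5,3,5,1) (4,2,4,1,5,3,5,1) (4,3,3,1,4,2,5,1) (4,3,3,1,5,2,5,1) (4,3,4,1,5,2,5,1) (4,3,4,1,5,3,5,1) (4,3,4,1,5,3,5,2) (4,3,4,2,5,3,5,1) (4,4,3,1,5,2,5,1) (4,5,3,1,4,2,5,1) — 11.
Spec=day 3: (4,1,3,2,4,2,5,1) (4,1,3,2,5,2,5,1) (4,1,4,1,5,3,5,2) (4,1,4,2,5,2,5,1) (4,1,4,2,5,3,5,1) (4,1,4,2,5,3,5,2) (4,2,3,1,4,2,5,1) (4,2,3,1,5,2,5,1) (4,2,4,1,5,2,5,1) (4,2,4,1,5,3,5,1) (4,2,4,1,5,3,5,2) (4,2,4,2,5,3,5,1) (4,3,4,1,5,2,5,1) (4,3,4,2,5,2,5,1) (4,4,3,1,5,2,5,1) (4,4,3,2,5,2,5,1) (4,5,3,1,4,2,5,1) (4,5,3,2,4,2,5,1) — 18.
Spec=day 4: (4,1,3,2,5,2,5,1) (4,2,3,1,5,2,5,1) (4,3,3,1,5,2,5,1) (4,3,3,2,5,2,5,1) — 4.
Summing: 11 + 11 + 18 + 4 = 44.

44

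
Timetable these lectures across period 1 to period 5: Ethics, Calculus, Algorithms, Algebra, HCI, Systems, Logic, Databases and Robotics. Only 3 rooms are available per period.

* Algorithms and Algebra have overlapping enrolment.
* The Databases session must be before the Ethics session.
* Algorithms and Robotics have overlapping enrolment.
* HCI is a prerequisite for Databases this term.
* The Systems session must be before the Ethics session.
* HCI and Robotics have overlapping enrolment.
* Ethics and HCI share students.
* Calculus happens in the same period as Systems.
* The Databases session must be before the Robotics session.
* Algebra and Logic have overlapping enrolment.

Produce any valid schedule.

Databases=period 2; Algebra=period 3; Robotics=period 3; Ethics=period 3; Algorithms=period 2; Logic=period 2; HCI=period 1; Calculus=period 1; Systems=period 1

Checking: HCI(period 1) before Databases(period 2); Databases(period 2) before Robotics(period 3); Systems(period 1) before Ethics(period 3); Databases(period 2) before Ethics(period 3); Algebra(period 3) != Logic(period 2); Algorithms(period 2) != Algebra(period 3); Algorithms(period 2) != Robotics(period 3); Ethics(period 3) != HCI(period 1); HCI(period 1) != Robotics(period 3); Calculus = Systems = period 1; max 3 per period (cap 3).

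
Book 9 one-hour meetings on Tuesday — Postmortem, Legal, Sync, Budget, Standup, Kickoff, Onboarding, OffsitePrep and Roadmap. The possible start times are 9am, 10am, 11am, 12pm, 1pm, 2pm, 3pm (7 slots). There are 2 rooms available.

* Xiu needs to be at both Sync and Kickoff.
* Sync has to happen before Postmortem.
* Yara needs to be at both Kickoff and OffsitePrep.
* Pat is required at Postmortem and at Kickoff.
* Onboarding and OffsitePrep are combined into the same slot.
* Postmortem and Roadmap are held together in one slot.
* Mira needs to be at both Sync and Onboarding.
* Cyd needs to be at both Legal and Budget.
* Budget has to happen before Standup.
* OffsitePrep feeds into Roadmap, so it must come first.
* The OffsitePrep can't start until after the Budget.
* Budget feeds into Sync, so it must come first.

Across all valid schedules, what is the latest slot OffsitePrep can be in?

Precedence pushes OffsitePrep to at least 10am; downstream work caps OffsitePrep at 2pm.
OffsitePrep at 2pm is achievable: Sync -> 10am, Postmortem -> 3pm, Roadmap -> 3pm, OffsitePrep -> 2pm, Onboarding -> 2pm, Standup -> 10am, Budget -> 9am, Legal -> 11am, Kickoff -> 9am.

2pm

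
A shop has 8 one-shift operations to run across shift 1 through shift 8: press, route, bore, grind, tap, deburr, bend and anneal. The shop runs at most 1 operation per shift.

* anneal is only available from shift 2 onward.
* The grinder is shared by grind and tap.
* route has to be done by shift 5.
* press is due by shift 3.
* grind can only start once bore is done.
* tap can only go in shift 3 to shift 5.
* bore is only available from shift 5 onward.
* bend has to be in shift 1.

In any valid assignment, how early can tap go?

Tap is available from shift 3; tap's own window allows nothing later than shift 5.
tap at shift 3 is achievable: route -> shift 4; bore -> shift 5; press -> shift 2; deburr -> shift 8; bend -> shift 1; grind -> shift 7; tap -> shift 3; anneal -> shift 6.

shift 3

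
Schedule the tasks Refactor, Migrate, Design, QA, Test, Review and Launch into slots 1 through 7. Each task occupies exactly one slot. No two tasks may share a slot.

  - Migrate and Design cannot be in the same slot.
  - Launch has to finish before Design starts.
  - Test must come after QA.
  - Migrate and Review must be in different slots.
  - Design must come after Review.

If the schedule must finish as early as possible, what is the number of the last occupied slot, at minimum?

slot 7

The precedence chain requires at least 2 distinct slots.
With at most 1 per slot and 7 tasks, at least 7 slots are needed.
7 works (last occupied slot: 7): for example Review in 1; Launch in 2; Migrate in 7; Test in 5; Refactor in 6; Design in 3; QA in 4.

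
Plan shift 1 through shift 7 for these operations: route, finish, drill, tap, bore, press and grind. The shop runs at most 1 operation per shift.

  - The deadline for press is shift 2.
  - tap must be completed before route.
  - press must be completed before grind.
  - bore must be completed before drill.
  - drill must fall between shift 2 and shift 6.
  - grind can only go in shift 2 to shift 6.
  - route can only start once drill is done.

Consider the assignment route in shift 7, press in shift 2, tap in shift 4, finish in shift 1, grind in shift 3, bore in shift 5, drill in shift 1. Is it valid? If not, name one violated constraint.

tap must be completed before route — holds.
The deadline for press is shift 2 — holds.
route can only start once drill is done — holds.
grind can only go in shift 2 to shift 6 — holds.
The shop runs at most 1 operation per shift — violated.
drill must fall between shift 2 and shift 6 — violated.
bore must be completed before drill — violated.
press must be completed before grind — holds.

Invalid. drill must fall between shift 2 and shift 6.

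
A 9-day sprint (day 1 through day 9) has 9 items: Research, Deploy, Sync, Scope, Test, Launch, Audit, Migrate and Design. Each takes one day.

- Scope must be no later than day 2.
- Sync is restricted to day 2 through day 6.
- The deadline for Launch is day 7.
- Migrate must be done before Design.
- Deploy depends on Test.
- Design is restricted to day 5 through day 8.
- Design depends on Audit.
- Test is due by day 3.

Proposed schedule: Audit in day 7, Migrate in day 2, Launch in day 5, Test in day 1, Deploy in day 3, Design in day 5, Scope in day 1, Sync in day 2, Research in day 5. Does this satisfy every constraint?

The deadline for Launch is day 7 — holds.
Deploy depends on Test — holds.
Scope must be no later than day 2 — holds.
Design is restricted to day 5 through day 8 — holds.
Design depends on Audit — violated.
Test is due by day 3 — holds.
Migrate must be done before Design — holds.
Sync is restricted to day 2 through day 6 — holds.

Invalid. Design depends on Audit.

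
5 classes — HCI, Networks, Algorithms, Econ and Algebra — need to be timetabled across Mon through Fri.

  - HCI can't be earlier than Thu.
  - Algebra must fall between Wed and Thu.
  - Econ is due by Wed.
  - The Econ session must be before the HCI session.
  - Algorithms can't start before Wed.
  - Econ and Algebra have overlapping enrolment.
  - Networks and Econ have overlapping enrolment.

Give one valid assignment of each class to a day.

Algorithms in Wed; Econ in Mon; Algebra in Wed; Networks in Tue; HCI in Thu

Checking: Econ(Mon) before HCI(Thu); Networks(Tue) != Econ(Mon); Econ(Mon) != Algebra(Wed); Algebra=Wed in [Wed,Thu]; Econ=Mon in [Mon,Wed]; Algorithms=Wed in [Wed,Fri]; HCI=Thu in [Thu,Fri].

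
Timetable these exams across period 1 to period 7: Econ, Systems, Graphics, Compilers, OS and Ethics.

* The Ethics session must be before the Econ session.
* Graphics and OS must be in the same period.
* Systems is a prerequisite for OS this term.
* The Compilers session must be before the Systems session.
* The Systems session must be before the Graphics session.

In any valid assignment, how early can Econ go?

period 2

Precedence pushes Econ to at least period 2.
Econ at period 2 is achievable: Ethics -> period 1; Graphics -> period 3; OS -> period 3; Compilers -> period 1; Systems -> period 2; Econ -> period 2.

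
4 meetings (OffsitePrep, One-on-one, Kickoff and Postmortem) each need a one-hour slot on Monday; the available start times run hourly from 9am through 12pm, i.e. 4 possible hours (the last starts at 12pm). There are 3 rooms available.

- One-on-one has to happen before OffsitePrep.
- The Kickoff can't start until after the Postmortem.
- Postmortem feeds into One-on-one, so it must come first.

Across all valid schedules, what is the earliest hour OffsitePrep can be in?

11am

Precedence pushes OffsitePrep to at least 11am.
OffsitePrep at 11am is achievable: OffsitePrep -> 11am, Kickoff -> 10am, Postmortem -> 9am, One-on-one -> 10am.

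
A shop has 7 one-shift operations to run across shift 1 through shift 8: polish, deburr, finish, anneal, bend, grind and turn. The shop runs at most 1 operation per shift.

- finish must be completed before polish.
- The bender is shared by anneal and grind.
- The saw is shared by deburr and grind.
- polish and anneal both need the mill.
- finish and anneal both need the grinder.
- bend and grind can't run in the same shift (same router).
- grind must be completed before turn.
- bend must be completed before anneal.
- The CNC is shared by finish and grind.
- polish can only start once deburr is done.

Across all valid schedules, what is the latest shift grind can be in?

shift 7

Downstream work caps grind at shift 7.
grind at shift 7 is achievable: finish in shift 2, anneal in shift 5, turn in shift 8, grind in shift 7, bend in shift 4, polish in shift 3, deburr in shift 1.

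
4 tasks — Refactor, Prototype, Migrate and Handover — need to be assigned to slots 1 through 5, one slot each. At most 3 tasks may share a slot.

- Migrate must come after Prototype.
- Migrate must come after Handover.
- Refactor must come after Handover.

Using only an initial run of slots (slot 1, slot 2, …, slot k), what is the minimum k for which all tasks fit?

The precedence chain requires at least 2 distinct slots.
With at most 3 per slot and 4 tasks, at least 2 slots are needed.
2 works (last occupied slot: 2): for example Prototype=1; Refactor=2; Migrate=2; Handover=1.

2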